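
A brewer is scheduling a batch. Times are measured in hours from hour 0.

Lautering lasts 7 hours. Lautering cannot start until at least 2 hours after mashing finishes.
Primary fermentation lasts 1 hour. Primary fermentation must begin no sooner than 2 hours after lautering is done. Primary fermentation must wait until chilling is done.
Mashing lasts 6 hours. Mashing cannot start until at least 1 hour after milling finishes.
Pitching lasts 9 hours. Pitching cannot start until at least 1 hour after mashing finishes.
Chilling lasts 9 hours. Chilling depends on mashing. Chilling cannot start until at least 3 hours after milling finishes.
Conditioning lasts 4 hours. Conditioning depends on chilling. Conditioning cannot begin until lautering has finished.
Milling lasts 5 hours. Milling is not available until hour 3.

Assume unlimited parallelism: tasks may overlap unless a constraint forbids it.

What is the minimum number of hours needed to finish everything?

After its own release at hour 3, milling can start at hour 3 and finishes at hour 8.
Mashing cannot begin until milling (finishes hour 8, plus 1-hour gap → hour 9). It runs from hour 9 to 9 + 6 = hour 15.
Pitching waits on mashing (finishes hour 15, plus 1-hour gap → hour 16), so it starts at hour 16 and finishes at 16 + 9 = hour 25.
For chilling: mashing (finishes hour 15); milling (finishes hour 8, plus 3-hour gap → hour 11). Taking the maximum gives a start of hour 15, and it finishes at 15 + 9 = hour 24.
Lautering cannot begin until mashing (finishes hour 15, plus 2-hour gap → hour 17). It runs from hour 17 to 17 + 7 = hour 24.
For conditioning: chilling (finishes hour 24); lautering (finishes hour 24). Taking the maximum gives a start of hour 24, and it finishes at 24 + 4 = hour 28.
Primary fermentation needs all of lautering (finishes hour 24, plus 2-hour gap → hour 26); chilling (finishes hour 24). That puts its earliest start at hour 26; it finishes at 26 + 1 = hour 27.
All tasks are finished once the last one completes. Finish times: Milling at 8, Mashing at 15, Lautering at 24, Chilling at 24, Pitching at 25, Primary fermentation at 27, Conditioning at 28. The latest is hour 28.

28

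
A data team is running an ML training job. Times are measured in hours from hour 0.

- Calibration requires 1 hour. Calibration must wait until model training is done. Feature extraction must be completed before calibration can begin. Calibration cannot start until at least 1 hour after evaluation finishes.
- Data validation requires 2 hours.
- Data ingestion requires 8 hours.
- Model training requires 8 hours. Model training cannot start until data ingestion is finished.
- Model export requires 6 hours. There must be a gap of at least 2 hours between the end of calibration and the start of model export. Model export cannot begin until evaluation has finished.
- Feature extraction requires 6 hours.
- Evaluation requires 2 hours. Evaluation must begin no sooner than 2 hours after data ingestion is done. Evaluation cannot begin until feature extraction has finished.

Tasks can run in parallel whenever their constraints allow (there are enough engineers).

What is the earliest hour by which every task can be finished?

25

Feature extraction has no prerequisites, so it starts at hour 0 and finishes at hour 6.
Nothing blocks data validation, so it runs from hour 0 to hour 2.
Nothing blocks data ingestion, so it runs from hour 0 to hour 8.
Evaluation needs all of data ingestion (finishes hour 8, plus 2-hour gap → hour 10); feature extraction (finishes hour 6). That puts its earliest start at hour 10; it finishes at 10 + 2 = hour 12.
Model training waits on data ingestion (finishes hour 8), so it starts at hour 8 and finishes at 8 + 8 = hour 16.
For calibration: model training (finishes hour 16); feature extraction (finishes hour 6); evaluation (finishes hour 12, plus 1-hour gap → hour 13). Taking the maximum gives a start of hour 16, and it finishes at 16 + 1 = hour 17.
Model export needs all of calibration (finishes hour 17, plus 2-hour gap → hour 19); evaluation (finishes hour 12). That puts its earliest start at hour 19; it finishes at 19 + 6 = hour 25.
All tasks are finished once the last one completes. Finish times: Data ingestion at 8, Data validation at 2, Feature extraction at 6, Model training at 16, Evaluation at 12, Calibration at 17, Model export at 25. The latest is hour 25.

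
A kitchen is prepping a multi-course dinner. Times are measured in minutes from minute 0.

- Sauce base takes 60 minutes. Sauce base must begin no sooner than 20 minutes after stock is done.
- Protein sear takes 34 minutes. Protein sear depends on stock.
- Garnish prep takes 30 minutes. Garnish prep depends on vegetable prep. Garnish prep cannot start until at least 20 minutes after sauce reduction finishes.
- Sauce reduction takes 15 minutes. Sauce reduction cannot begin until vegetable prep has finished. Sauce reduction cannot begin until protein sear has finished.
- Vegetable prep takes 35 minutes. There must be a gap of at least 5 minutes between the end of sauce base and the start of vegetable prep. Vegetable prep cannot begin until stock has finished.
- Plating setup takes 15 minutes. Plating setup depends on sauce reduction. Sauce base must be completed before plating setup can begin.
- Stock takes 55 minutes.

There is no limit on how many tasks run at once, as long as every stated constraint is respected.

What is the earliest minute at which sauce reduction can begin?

Nothing blocks stock, so it runs from minute 0 to minute 55.
After stock (finishes minute 55), protein sear can start at minute 55 and finishes at minute 89.
Sauce base cannot begin until stock (finishes minute 55, plus 20-minute gap → minute 75). It runs from minute 75 to 75 + 60 = minute 135.
For vegetable prep: sauce base (finishes minute 135, plus 5-minute gap → minute 140); stock (finishes minute 55). Taking the maximum gives a start of minute 140, and it finishes at 140 + 35 = minute 175.
Sauce reduction waits on vegetable prep (finishes minute 175); protein sear (finishes minute 89). The latest of these is minute 175, which is the earliest sauce reduction can start.

175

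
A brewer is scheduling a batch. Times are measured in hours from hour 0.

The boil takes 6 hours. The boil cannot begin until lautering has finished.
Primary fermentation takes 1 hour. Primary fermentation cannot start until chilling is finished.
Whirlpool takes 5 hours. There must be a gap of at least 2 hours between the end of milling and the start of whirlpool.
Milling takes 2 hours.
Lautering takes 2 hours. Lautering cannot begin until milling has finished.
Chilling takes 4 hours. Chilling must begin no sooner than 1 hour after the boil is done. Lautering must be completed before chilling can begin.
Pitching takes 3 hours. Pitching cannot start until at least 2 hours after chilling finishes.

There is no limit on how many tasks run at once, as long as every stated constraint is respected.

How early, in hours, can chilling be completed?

15

Milling has no prerequisites, so it starts at hour 0 and finishes at hour 2.
Lautering waits on milling (finishes hour 2), so it starts at hour 2 and finishes at 2 + 2 = hour 4.
The boil cannot begin until lautering (finishes hour 4). It runs from hour 4 to 4 + 6 = hour 10.
Chilling needs all of the boil (finishes hour 10, plus 1-hour gap → hour 11); lautering (finishes hour 4). That puts its earliest start at hour 11; it finishes at 11 + 4 = hour 15.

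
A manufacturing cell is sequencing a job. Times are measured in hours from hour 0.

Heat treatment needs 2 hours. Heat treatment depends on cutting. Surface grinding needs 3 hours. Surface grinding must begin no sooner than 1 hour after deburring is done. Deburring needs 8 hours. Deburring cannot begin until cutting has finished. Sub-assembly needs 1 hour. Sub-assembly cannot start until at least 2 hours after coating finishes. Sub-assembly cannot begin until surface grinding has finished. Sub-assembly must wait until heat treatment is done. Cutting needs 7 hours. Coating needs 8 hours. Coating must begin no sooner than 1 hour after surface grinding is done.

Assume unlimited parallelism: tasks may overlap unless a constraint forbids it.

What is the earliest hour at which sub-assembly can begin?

Nothing blocks cutting, so it runs from hour 0 to hour 7.
Heat treatment cannot begin until cutting (finishes hour 7). It runs from hour 7 to 7 + 2 = hour 9.
Deburring cannot begin until cutting (finishes hour 7). It runs from hour 7 to 7 + 8 = hour 15.
Surface grinding cannot begin until deburring (finishes hour 15, plus 1-hour gap → hour 16). It runs from hour 16 to 16 + 3 = hour 19.
After surface grinding (finishes hour 19, plus 1-hour gap → hour 20), coating can start at hour 20 and finishes at hour 28.
Sub-assembly waits on coating (finishes hour 28, plus 2-hour gap → hour 30); surface grinding (finishes hour 19); heat treatment (finishes hour 9). The latest of these is hour 30, which is the earliest sub-assembly can start.

30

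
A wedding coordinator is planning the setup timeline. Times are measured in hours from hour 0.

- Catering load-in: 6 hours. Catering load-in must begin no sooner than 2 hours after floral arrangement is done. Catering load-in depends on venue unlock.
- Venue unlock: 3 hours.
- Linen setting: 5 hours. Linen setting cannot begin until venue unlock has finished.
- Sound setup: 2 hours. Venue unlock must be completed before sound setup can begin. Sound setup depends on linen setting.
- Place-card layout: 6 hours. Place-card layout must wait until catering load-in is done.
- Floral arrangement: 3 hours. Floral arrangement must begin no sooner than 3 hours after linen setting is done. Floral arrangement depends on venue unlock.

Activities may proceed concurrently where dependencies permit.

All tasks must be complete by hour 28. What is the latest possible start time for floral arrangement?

11

Nothing follows place-card layout; the deadline of hour 28 is its only limit. It must start by 28 − 6 = hour 22.
Catering load-in feeds into place-card layout (must start by hour 22); so catering load-in must finish by hour 22 and therefore start by hour 16.
Floral arrangement feeds into catering load-in (must start by hour 16, minus 2-hour gap → hour 14); so floral arrangement must finish by hour 14 and therefore start by hour 11.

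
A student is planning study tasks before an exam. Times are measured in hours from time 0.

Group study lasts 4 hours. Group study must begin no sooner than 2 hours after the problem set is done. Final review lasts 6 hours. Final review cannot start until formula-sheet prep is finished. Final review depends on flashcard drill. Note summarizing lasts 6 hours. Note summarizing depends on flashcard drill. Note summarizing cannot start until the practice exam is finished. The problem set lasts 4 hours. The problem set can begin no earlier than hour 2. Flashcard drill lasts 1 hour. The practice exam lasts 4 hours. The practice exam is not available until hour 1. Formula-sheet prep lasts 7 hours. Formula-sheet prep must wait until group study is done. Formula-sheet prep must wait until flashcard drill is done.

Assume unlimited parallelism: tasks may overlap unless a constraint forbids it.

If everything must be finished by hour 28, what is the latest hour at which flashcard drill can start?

14

Final review has no dependents, so it just needs to finish by hour 28. Starting by 28 − 6 = hour 22 achieves that.
Formula-sheet prep feeds into final review (must start by hour 22); so formula-sheet prep must finish by hour 22 and therefore start by hour 15.
Note summarizing must finish by hour 28; it takes 6 hours, so it must start by 28 − 6 = hour 22.
Flashcard drill must finish in time for note summarizing (must start by hour 22); formula-sheet prep (must start by hour 15); final review (must start by hour 22). The tightest is hour 15, so flashcard drill must start by 15 − 1 = hour 14.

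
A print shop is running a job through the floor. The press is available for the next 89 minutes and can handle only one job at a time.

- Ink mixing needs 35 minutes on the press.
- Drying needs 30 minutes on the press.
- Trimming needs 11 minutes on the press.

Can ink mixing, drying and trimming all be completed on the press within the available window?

Running back to back, the jobs need 35 + 30 + 11 = 76 minutes on the press.
Since 76 ≤ 89, they fit within the window.

Yes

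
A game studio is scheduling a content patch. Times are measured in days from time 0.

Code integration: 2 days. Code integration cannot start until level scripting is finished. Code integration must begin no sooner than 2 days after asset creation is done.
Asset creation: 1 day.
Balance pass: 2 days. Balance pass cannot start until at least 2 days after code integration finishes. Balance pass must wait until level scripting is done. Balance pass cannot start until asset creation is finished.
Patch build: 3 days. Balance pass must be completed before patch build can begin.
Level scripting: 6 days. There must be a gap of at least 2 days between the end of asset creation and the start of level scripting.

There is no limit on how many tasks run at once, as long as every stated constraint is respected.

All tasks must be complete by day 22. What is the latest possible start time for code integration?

Nothing follows patch build; the deadline of day 22 is its only limit. It must start by 22 − 3 = day 19.
Since patch build (must start by day 19) depends on it, balance pass must finish by day 19. Backing off its 2-day duration gives a latest start of day 17.
Code integration must finish before balance pass (must start by day 17, minus 2-day gap → day 15). With a 2-day duration, code integration must start by 15 − 2 = day 13.

13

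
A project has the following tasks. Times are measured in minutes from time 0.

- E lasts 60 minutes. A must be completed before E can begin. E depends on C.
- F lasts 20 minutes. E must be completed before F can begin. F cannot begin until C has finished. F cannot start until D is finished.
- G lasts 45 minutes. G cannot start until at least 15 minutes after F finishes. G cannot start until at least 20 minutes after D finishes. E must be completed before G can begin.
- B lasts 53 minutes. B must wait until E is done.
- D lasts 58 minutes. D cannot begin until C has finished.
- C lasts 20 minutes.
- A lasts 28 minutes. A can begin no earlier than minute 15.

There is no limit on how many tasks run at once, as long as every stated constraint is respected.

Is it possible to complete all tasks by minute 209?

Yes

C has no prerequisites, so it starts at minute 0 and finishes at minute 20.
D waits on C (finishes minute 20), so it starts at minute 20 and finishes at 20 + 58 = minute 78.
A cannot begin until its own release at minute 15. It runs from minute 15 to 15 + 28 = minute 43.
E cannot start until A (finishes minute 43); C (finishes minute 20). The controlling bound is minute 43, so E finishes at 43 + 60 = minute 103.
F cannot start until E (finishes minute 103); C (finishes minute 20); D (finishes minute 78). The controlling bound is minute 103, so F finishes at 103 + 20 = minute 123.
G needs all of F (finishes minute 123, plus 15-minute gap → minute 138); D (finishes minute 78, plus 20-minute gap → minute 98); E (finishes minute 103). That puts its earliest start at minute 138; it finishes at 138 + 45 = minute 183.
B cannot begin until E (finishes minute 103). It runs from minute 103 to 103 + 53 = minute 156.
Every task is finished by minute 183, which is no later than the deadline of 209, so the schedule is feasible.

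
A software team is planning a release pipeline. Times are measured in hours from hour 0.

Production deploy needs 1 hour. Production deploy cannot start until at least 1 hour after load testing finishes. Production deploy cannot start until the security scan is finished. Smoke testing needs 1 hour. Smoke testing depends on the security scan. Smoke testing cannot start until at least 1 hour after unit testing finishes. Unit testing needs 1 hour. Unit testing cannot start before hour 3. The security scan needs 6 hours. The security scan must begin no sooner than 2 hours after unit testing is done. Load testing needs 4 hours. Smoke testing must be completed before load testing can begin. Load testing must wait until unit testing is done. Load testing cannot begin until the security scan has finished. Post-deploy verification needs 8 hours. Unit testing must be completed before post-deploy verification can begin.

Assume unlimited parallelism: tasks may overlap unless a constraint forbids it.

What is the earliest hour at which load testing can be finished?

17

After its own release at hour 3, unit testing can start at hour 3 and finishes at hour 4.
The security scan waits on unit testing (finishes hour 4, plus 2-hour gap → hour 6), so it starts at hour 6 and finishes at 6 + 6 = hour 12.
For smoke testing: the security scan (finishes hour 12); unit testing (finishes hour 4, plus 1-hour gap → hour 5). Taking the maximum gives a start of hour 12, and it finishes at 12 + 1 = hour 13.
Load testing needs all of smoke testing (finishes hour 13); unit testing (finishes hour 4); the security scan (finishes hour 12). That puts its earliest start at hour 13; it finishes at 13 + 4 = hour 17.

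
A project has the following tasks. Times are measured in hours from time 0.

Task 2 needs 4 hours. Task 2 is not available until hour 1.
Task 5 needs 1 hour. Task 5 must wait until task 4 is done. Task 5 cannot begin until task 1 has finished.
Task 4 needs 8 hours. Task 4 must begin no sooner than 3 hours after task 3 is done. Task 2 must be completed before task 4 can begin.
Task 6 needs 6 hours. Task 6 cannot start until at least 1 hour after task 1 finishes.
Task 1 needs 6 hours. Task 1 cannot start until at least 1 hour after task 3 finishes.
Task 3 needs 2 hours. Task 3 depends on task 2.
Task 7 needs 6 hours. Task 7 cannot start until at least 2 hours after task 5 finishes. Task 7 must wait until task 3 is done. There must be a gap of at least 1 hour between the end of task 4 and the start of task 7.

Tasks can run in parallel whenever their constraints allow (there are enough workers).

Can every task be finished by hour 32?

Task 2 cannot begin until its own release at hour 1. It runs from hour 1 to 1 + 4 = hour 5.
Task 3 waits on task 2 (finishes hour 5), so it starts at hour 5 and finishes at 5 + 2 = hour 7.
Task 4 cannot start until task 3 (finishes hour 7, plus 3-hour gap → hour 10); task 2 (finishes hour 5). The controlling bound is hour 10, so task 4 finishes at 10 + 8 = hour 18.
Task 1 cannot begin until task 3 (finishes hour 7, plus 1-hour gap → hour 8). It runs from hour 8 to 8 + 6 = hour 14.
After task 1 (finishes hour 14, plus 1-hour gap → hour 15), task 6 can start at hour 15 and finishes at hour 21.
For task 5: task 4 (finishes hour 18); task 1 (finishes hour 14). Taking the maximum gives a start of hour 18, and it finishes at 18 + 1 = hour 19.
Task 7 cannot start until task 5 (finishes hour 19, plus 2-hour gap → hour 21); task 3 (finishes hour 7); task 4 (finishes hour 18, plus 1-hour gap → hour 19). The controlling bound is hour 21, so task 7 finishes at 21 + 6 = hour 27.
Every task is finished by hour 27, which is no later than the deadline of 32, so the schedule is feasible.

Yes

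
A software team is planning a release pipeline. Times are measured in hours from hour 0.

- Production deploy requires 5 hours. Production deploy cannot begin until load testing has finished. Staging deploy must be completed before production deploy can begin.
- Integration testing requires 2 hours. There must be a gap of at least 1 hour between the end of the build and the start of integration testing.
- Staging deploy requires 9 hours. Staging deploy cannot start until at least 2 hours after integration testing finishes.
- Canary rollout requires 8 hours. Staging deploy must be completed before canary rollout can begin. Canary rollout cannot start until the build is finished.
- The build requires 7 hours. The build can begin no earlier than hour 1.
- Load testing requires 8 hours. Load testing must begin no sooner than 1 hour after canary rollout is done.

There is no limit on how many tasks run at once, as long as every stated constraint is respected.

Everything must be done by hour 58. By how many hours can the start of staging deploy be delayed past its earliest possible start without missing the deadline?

The build waits on its own release at hour 1, so it starts at hour 1 and finishes at 1 + 7 = hour 8.
Integration testing waits on the build (finishes hour 8, plus 1-hour gap → hour 9), so it starts at hour 9 and finishes at 9 + 2 = hour 11.
After integration testing (finishes hour 11, plus 2-hour gap → hour 13), staging deploy can start at hour 13 and finishes at hour 22.

Working backward from the deadline:
Nothing follows production deploy; the deadline of hour 58 is its only limit. It must start by 58 − 5 = hour 53.
Load testing feeds into production deploy (must start by hour 53); so load testing must finish by hour 53 and therefore start by hour 45.
Since load testing (must start by hour 45, minus 1-hour gap → hour 44) depends on it, canary rollout must finish by hour 44. Backing off its 8-hour duration gives a latest start of hour 36.
Staging deploy must finish in time for canary rollout (must start by hour 36); production deploy (must start by hour 53). The tightest is hour 36, so staging deploy must start by 36 − 9 = hour 27.
So staging deploy can start as early as hour 13 and as late as hour 27, giving 27 − 13 = 14 hours of slack.

14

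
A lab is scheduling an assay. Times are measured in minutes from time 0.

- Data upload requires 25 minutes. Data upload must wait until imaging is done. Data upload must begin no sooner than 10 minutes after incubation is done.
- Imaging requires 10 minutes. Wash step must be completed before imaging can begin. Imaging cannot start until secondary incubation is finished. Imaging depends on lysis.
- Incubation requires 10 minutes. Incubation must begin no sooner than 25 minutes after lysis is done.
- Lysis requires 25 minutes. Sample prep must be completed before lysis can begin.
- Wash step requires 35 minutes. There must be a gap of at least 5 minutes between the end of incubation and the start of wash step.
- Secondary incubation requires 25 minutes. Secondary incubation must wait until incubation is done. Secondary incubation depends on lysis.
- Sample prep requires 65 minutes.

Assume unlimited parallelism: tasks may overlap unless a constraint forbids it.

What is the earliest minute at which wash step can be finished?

Sample prep can start immediately at minute 0; it finishes at minute 65.
After sample prep (finishes minute 65), lysis can start at minute 65 and finishes at minute 90.
Incubation cannot begin until lysis (finishes minute 90, plus 25-minute gap → minute 115). It runs from minute 115 to 115 + 10 = minute 125.
Wash step waits on incubation (finishes minute 125, plus 5-minute gap → minute 130), so it starts at minute 130 and finishes at 130 + 35 = minute 165.

165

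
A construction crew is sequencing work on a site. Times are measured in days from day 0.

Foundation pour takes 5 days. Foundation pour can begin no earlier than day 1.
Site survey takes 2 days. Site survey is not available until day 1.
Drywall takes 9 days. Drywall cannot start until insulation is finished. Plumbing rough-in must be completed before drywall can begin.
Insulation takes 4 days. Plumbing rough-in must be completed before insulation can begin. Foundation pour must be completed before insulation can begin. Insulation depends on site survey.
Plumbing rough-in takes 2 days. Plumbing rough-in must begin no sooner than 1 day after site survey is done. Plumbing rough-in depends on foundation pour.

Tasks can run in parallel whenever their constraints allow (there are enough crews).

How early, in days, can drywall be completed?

Foundation pour cannot begin until its own release at day 1. It runs from day 1 to 1 + 5 = day 6.
Site survey cannot begin until its own release at day 1. It runs from day 1 to 1 + 2 = day 3.
For plumbing rough-in: site survey (finishes day 3, plus 1-day gap → day 4); foundation pour (finishes day 6). Taking the maximum gives a start of day 6, and it finishes at 6 + 2 = day 8.
Insulation cannot start until plumbing rough-in (finishes day 8); foundation pour (finishes day 6); site survey (finishes day 3). The controlling bound is day 8, so insulation finishes at 8 + 4 = day 12.
Drywall cannot start until insulation (finishes day 12); plumbing rough-in (finishes day 8). The controlling bound is day 12, so drywall finishes at 12 + 9 = day 21.

21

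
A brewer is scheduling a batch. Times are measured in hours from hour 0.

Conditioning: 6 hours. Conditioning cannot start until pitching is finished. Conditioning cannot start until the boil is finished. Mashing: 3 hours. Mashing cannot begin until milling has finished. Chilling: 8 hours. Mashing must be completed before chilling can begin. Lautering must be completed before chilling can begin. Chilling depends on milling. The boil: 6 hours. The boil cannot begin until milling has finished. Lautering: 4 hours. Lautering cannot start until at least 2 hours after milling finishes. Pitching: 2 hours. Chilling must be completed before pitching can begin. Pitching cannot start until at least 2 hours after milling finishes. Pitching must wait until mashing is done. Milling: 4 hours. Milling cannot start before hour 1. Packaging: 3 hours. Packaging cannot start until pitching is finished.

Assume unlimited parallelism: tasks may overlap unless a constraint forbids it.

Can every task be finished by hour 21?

No

After its own release at hour 1, milling can start at hour 1 and finishes at hour 5.
The boil waits on milling (finishes hour 5), so it starts at hour 5 and finishes at 5 + 6 = hour 11.
After milling (finishes hour 5, plus 2-hour gap → hour 7), lautering can start at hour 7 and finishes at hour 11.
Mashing waits on milling (finishes hour 5), so it starts at hour 5 and finishes at 5 + 3 = hour 8.
Chilling cannot start until mashing (finishes hour 8); lautering (finishes hour 11); milling (finishes hour 5). The controlling bound is hour 11, so chilling finishes at 11 + 8 = hour 19.
For pitching: chilling (finishes hour 19); milling (finishes hour 5, plus 2-hour gap → hour 7); mashing (finishes hour 8). Taking the maximum gives a start of hour 19, and it finishes at 19 + 2 = hour 21.
Packaging cannot begin until pitching (finishes hour 21). It runs from hour 21 to 21 + 3 = hour 24.
Conditioning has to wait for pitching (finishes hour 21); the boil (finishes hour 11). The latest of these is hour 21, so conditioning runs hour 21 to 21 + 6 = hour 27.
The earliest everything can be done is hour 27, which is after the deadline of 21, so it is not possible.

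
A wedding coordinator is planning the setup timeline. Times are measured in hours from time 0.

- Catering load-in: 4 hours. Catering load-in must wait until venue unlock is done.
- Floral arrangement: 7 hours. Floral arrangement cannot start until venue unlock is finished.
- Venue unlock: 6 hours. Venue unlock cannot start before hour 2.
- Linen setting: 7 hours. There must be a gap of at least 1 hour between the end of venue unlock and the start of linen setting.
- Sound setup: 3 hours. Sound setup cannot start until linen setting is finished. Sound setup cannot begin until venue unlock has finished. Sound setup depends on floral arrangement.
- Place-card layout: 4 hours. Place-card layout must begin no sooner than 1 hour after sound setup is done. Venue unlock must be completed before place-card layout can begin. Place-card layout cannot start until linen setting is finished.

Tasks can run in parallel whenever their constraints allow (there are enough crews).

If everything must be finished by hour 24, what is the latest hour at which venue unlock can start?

Place-card layout must finish by hour 24; it takes 4 hours, so it must start by 24 − 4 = hour 20.
Sound setup has to be done before place-card layout (must start by hour 20, minus 1-hour gap → hour 19). That means finishing by hour 19, i.e. starting by 19 − 3 = hour 16.
Linen setting feeds sound setup (must start by hour 16); place-card layout (must start by hour 20). Taking the minimum, linen setting must finish by hour 16 and start by 16 − 7 = hour 9.
Floral arrangement must finish before sound setup (must start by hour 16). With a 7-hour duration, floral arrangement must start by 16 − 7 = hour 9.
To finish by hour 24, catering load-in (duration 4) must start no later than hour 20.
Venue unlock must finish in time for linen setting (must start by hour 9, minus 1-hour gap → hour 8); floral arrangement (must start by hour 9); sound setup (must start by hour 16); catering load-in (must start by hour 20); place-card layout (must start by hour 20). The tightest is hour 8, so venue unlock must start by 8 − 6 = hour 2.

2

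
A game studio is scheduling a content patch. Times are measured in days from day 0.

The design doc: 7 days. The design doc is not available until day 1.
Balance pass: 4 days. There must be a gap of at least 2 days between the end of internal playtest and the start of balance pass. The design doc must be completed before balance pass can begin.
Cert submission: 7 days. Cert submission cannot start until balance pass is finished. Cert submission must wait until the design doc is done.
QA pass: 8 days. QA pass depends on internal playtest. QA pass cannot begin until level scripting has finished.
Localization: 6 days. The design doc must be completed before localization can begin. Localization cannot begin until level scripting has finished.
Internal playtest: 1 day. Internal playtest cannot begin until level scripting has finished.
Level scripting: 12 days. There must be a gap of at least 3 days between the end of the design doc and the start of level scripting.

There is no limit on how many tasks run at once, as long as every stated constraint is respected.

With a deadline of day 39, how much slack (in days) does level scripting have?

The design doc cannot begin until its own release at day 1. It runs from day 1 to 1 + 7 = day 8.
Level scripting cannot begin until the design doc (finishes day 8, plus 3-day gap → day 11). It runs from day 11 to 11 + 12 = day 23.

Working backward from the deadline:
Nothing follows cert submission; the deadline of day 39 is its only limit. It must start by 39 − 7 = day 32.
Since cert submission (must start by day 32) depends on it, balance pass must finish by day 32. Backing off its 4-day duration gives a latest start of day 28.
QA pass must finish by day 39; it takes 8 days, so it must start by 39 − 8 = day 31.
Internal playtest has several dependents: balance pass (must start by day 28, minus 2-day gap → day 26); QA pass (must start by day 31). The earliest of those limits is day 26, so internal playtest must start by 26 − 1 = day 25.
Localization has no dependents, so it just needs to finish by day 39. Starting by 39 − 6 = day 33 achieves that.
Level scripting must finish in time for internal playtest (must start by day 25); localization (must start by day 33); QA pass (must start by day 31). The tightest is day 25, so level scripting must start by 25 − 12 = day 13.
So level scripting can start as early as day 11 and as late as day 13, giving 13 − 11 = 2 days of slack.

2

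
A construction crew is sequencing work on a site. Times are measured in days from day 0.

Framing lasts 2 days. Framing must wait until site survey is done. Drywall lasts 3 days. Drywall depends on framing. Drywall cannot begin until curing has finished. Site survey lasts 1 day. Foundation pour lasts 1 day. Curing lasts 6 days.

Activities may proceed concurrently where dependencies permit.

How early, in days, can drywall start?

6

Nothing blocks curing, so it runs from day 0 to day 6.
Site survey can start immediately at day 0; it finishes at day 1.
After site survey (finishes day 1), framing can start at day 1 and finishes at day 3.
Drywall waits on framing (finishes day 3); curing (finishes day 6). The latest of these is day 6, which is the earliest drywall can start.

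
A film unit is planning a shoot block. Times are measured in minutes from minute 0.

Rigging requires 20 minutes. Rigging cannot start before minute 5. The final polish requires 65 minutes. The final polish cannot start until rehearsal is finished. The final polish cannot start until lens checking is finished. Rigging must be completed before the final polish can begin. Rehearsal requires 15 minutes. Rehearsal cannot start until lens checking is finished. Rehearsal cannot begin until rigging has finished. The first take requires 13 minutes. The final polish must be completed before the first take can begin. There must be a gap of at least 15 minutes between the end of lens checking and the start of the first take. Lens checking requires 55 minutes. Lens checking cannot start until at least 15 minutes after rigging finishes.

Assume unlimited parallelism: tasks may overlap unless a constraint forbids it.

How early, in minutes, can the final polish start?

After its own release at minute 5, rigging can start at minute 5 and finishes at minute 25.
After rigging (finishes minute 25, plus 15-minute gap → minute 40), lens checking can start at minute 40 and finishes at minute 95.
Rehearsal needs all of lens checking (finishes minute 95); rigging (finishes minute 25). That puts its earliest start at minute 95; it finishes at 95 + 15 = minute 110.
The final polish waits on rehearsal (finishes minute 110); lens checking (finishes minute 95); rigging (finishes minute 25). The latest of these is minute 110, which is the earliest the final polish can start.

110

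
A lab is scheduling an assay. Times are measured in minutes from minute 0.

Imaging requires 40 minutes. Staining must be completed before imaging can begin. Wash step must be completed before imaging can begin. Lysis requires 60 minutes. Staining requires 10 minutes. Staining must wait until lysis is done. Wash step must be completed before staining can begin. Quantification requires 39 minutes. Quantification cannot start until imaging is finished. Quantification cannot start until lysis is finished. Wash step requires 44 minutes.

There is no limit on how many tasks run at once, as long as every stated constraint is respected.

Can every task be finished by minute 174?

Yes

Wash step has no prerequisites, so it starts at minute 0 and finishes at minute 44.
Lysis has no prerequisites, so it starts at minute 0 and finishes at minute 60.
Staining cannot start until lysis (finishes minute 60); wash step (finishes minute 44). The controlling bound is minute 60, so staining finishes at 60 + 10 = minute 70.
Imaging needs all of staining (finishes minute 70); wash step (finishes minute 44). That puts its earliest start at minute 70; it finishes at 70 + 40 = minute 110.
Quantification cannot start until imaging (finishes minute 110); lysis (finishes minute 60). The controlling bound is minute 110, so quantification finishes at 110 + 39 = minute 149.
Every task is finished by minute 149, which is no later than the deadline of 174, so the schedule is feasible.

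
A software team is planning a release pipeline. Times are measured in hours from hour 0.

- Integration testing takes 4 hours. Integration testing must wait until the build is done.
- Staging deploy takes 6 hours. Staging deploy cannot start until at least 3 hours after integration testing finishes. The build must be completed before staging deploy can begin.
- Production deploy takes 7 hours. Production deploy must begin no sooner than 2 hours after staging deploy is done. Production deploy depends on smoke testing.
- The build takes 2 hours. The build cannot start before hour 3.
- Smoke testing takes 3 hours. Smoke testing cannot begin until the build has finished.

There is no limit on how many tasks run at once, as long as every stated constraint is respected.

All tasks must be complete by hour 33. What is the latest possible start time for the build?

Nothing follows production deploy; the deadline of hour 33 is its only limit. It must start by 33 − 7 = hour 26.
Staging deploy has to be done before production deploy (must start by hour 26, minus 2-hour gap → hour 24). That means finishing by hour 24, i.e. starting by 24 − 6 = hour 18.
Integration testing must finish before staging deploy (must start by hour 18, minus 3-hour gap → hour 15). With a 4-hour duration, integration testing must start by 15 − 4 = hour 11.
Smoke testing feeds into production deploy (must start by hour 26); so smoke testing must finish by hour 26 and therefore start by hour 23.
The build feeds integration testing (must start by hour 11); staging deploy (must start by hour 18); smoke testing (must start by hour 23). Taking the minimum, the build must finish by hour 11 and start by 11 − 2 = hour 9.

9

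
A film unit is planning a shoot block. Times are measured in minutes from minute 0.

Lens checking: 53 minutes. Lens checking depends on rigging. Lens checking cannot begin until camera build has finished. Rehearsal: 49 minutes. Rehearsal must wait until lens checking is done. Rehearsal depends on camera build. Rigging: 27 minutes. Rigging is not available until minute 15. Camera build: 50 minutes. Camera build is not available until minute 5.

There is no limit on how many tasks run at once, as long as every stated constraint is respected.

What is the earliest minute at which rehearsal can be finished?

157

Camera build waits on its own release at minute 5, so it starts at minute 5 and finishes at 5 + 50 = minute 55.
Rigging cannot begin until its own release at minute 15. It runs from minute 15 to 15 + 27 = minute 42.
Lens checking cannot start until rigging (finishes minute 42); camera build (finishes minute 55). The controlling bound is minute 55, so lens checking finishes at 55 + 53 = minute 108.
For rehearsal: lens checking (finishes minute 108); camera build (finishes minute 55). Taking the maximum gives a start of minute 108, and it finishes at 108 + 49 = minute 157.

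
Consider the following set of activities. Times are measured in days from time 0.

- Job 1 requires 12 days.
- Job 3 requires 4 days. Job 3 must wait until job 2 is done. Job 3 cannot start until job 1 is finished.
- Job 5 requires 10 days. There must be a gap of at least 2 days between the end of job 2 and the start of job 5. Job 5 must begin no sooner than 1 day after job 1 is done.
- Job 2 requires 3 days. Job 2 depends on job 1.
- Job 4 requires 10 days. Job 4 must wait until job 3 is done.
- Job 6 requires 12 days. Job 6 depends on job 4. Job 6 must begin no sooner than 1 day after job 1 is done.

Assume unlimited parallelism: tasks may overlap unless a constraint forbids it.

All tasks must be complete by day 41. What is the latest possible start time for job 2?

12

Job 6 has no dependents, so it just needs to finish by day 41. Starting by 41 − 12 = day 29 achieves that.
Job 4 feeds into job 6 (must start by day 29); so job 4 must finish by day 29 and therefore start by day 19.
Job 3 has to be done before job 4 (must start by day 19). That means finishing by day 19, i.e. starting by 19 − 4 = day 15.
Nothing follows job 5; the deadline of day 41 is its only limit. It must start by 41 − 10 = day 31.
For job 2: job 3 (must start by day 15); job 5 (must start by day 31, minus 2-day gap → day 29). The most restrictive is day 15; with a 3-day duration, job 2 must start by day 12.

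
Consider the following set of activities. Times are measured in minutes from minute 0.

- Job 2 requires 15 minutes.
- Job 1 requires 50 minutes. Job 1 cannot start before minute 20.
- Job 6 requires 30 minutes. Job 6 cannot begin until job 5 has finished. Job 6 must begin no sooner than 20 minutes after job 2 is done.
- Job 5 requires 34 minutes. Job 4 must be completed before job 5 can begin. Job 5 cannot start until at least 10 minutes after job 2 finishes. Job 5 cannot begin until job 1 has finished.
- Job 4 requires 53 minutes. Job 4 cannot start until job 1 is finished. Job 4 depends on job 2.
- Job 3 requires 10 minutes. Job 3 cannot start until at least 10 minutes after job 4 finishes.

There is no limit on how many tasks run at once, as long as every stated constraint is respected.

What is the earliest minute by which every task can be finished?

Nothing blocks job 2, so it runs from minute 0 to minute 15.
After its own release at minute 20, job 1 can start at minute 20 and finishes at minute 70.
Job 4 cannot start until job 1 (finishes minute 70); job 2 (finishes minute 15). The controlling bound is minute 70, so job 4 finishes at 70 + 53 = minute 123.
For job 5: job 4 (finishes minute 123); job 2 (finishes minute 15, plus 10-minute gap → minute 25); job 1 (finishes minute 70). Taking the maximum gives a start of minute 123, and it finishes at 123 + 34 = minute 157.
Job 6 needs all of job 5 (finishes minute 157); job 2 (finishes minute 15, plus 20-minute gap → minute 35). That puts its earliest start at minute 157; it finishes at 157 + 30 = minute 187.
After job 4 (finishes minute 123, plus 10-minute gap → minute 133), job 3 can start at minute 133 and finishes at minute 143.
All tasks are finished once the last one completes. Finish times: Job 1 at 70, Job 2 at 15, Job 3 at 143, Job 4 at 123, Job 5 at 157, Job 6 at 187. The latest is minute 187.

187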